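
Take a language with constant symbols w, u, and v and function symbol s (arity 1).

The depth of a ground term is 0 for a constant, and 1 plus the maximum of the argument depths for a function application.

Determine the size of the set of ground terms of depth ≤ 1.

6

Write N_k for the number of ground terms of depth ≤ k. A term of depth ≤ k is either a constant or a function symbol applied to arguments of depth ≤ k−1, so N_k = 3 + N_{k-1}.
N_0 = 3
N_1 = 3 + 3 = 6
Explicitly: w, u, v, s(w), s(u), s(v).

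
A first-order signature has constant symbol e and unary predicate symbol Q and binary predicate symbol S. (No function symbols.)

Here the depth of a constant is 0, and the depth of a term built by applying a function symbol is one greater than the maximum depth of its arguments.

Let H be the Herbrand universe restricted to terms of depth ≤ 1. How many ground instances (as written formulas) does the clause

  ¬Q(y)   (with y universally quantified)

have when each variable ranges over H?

1

Ground terms of depth ≤ 1:
  With no function symbols every ground term is a constant, so there is exactly 1 ground term at every depth bound.
  N_0 = 1
  N_1 = 1
  Explicitly: e.
So there is exactly 1 ground term available for substitution.
There is 1 variable to instantiate (y),  occurring in at least one literal, so different choices give different ground instances.
Number of ground instances = 1.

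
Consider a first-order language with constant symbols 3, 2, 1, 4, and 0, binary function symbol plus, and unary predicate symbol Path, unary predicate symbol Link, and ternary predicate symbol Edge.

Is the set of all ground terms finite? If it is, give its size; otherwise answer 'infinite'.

The signature has at least one function symbol (plus, arity 2) and at least one constant (3).
Iterating plus gives infinitely many distinct ground terms: 3, plus(3, 3), plus(plus(3, 3), plus(3, 3)), ...
So the Herbrand universe is infinite.

infinite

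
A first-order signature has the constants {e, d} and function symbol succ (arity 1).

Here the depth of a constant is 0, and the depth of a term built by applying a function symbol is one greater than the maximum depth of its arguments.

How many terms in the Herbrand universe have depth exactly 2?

Write N_k for the number of ground terms of depth ≤ k. A term of depth ≤ k is either a constant or a function symbol applied to arguments of depth ≤ k−1, so N_k = 2 + N_{k-1}.
N_0 = 2
N_1 = 2 + 2 = 4
N_2 = 2 + 4 = 6
Terms of depth exactly 2: N_2 − N_1 = 6 − 4 = 2.

2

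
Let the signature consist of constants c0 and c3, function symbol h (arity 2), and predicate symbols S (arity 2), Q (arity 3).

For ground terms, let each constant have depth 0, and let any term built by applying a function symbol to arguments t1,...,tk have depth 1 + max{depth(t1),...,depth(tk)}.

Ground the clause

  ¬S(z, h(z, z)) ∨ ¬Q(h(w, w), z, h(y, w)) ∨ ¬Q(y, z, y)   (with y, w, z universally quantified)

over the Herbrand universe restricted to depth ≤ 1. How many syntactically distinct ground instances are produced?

216

Ground terms of depth ≤ 1:
  Count level by level. With function symbols h/2, the terms of depth ≤ k are the 2 constants together with each function applied to depth-≤(k−1) tuples, so N_k = 2 + N_{k-1}^2.
  N_0 = 2
  N_1 = 2 + 2^2 = 6
So there are 6 ground terms available for substitution.
The body mentions every one of the 3 quantified variables; since ground terms form a free algebra, no two substitutions collapse to the same formula.
Number of ground instances = 6^3 = 216.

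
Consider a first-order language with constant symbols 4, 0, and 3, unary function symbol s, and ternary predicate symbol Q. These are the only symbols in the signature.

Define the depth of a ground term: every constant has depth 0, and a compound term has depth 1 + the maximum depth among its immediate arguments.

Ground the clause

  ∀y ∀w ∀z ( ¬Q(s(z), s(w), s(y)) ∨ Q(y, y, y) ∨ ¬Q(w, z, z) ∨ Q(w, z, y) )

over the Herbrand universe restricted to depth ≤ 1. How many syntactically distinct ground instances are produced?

216

Ground terms of depth ≤ 1:
  If N_k denotes the number of depth-≤k ground terms, the 3 constants give N_0 = 3, and each function symbol of arity r contributes N_{k-1}^r new terms at level k: N_k = 3 + N_{k-1}.
  N_0 = 3
  N_1 = 3 + 3 = 6
  Explicitly: 4, 0, 3, s(4), s(0), s(3).
So there are 6 ground terms available for substitution.
The body mentions every one of the 3 quantified variables; since ground terms form a free algebra, no two substitutions collapse to the same formula.
Number of ground instances = 6^3 = 216.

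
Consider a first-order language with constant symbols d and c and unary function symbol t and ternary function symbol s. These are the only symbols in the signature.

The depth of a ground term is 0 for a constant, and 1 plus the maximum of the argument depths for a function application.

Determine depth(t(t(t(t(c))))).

4

depth(t(c)) = 1 + depth(c) = 1 + 0 = 1
depth(t(t(c))) = 1 + depth(t(c)) = 1 + 1 = 2
depth(t(t(t(c)))) = 1 + depth(t(t(c))) = 1 + 2 = 3
depth(t(t(t(t(c))))) = 1 + depth(t(t(t(c)))) = 1 + 3 = 4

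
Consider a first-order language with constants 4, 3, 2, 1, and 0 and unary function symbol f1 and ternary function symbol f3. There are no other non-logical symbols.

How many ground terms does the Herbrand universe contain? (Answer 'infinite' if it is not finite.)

The signature has at least one function symbol (f1, arity 1) and at least one constant (4).
Iterating f1 gives infinitely many distinct ground terms: 4, f1(4), f1(f1(4)), ...
So the Herbrand universe is infinite.

infinite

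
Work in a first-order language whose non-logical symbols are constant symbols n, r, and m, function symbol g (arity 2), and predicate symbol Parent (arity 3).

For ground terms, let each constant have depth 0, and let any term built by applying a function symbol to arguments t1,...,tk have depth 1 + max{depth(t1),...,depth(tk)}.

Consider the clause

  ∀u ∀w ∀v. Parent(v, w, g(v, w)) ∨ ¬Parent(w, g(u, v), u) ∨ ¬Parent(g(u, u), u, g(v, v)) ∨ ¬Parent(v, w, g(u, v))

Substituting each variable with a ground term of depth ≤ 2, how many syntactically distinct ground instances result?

3176523

Ground terms of depth ≤ 2:
  If N_k denotes the number of depth-≤k ground terms, the 3 constants give N_0 = 3, and each function symbol of arity r contributes N_{k-1}^r new terms at level k: N_k = 3 + N_{k-1}^2.
  N_0 = 3
  N_1 = 3 + 3^2 = 12
  N_2 = 3 + 12^2 = 147
So there are 147 ground terms available for substitution.
The clause has 3 distinct variables (u, w, v), each appearing in the body. In the free term algebra distinct substitutions yield syntactically distinct ground instances.
Number of ground instances = 147^3 = 3176523.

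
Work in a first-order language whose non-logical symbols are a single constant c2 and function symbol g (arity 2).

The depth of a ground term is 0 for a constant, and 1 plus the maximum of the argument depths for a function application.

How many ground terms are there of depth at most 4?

Write N_k for the number of ground terms of depth ≤ k. A term of depth ≤ k is either a constant or a function symbol applied to arguments of depth ≤ k−1, so N_k = 1 + N_{k-1}^2.
N_0 = 1
N_1 = 1 + 1^2 = 2
N_2 = 1 + 2^2 = 5
N_3 = 1 + 5^2 = 26
N_4 = 1 + 26^2 = 677

677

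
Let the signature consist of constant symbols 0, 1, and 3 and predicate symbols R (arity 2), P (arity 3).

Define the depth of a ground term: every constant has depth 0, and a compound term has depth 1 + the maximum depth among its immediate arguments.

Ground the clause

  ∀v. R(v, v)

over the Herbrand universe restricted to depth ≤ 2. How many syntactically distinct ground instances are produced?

Ground terms of depth ≤ 2:
  With no function symbols every ground term is a constant, so there are exactly 3 ground terms at every depth bound.
  N_0 = 3
  N_1 = 3
  N_2 = 3
  Explicitly: 0, 1, 3.
So there are 3 ground terms available for substitution.
The clause has 1 distinct variable (v), which appears in the body. In the free term algebra distinct substitutions yield syntactically distinct ground instances.
Number of ground instances = 3.

3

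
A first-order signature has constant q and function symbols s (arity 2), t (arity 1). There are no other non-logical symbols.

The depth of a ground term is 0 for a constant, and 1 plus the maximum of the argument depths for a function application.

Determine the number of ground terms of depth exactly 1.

Write N_k for the number of ground terms of depth ≤ k. A term of depth ≤ k is either a constant or a function symbol applied to arguments of depth ≤ k−1, so N_k = 1 + N_{k-1}^2 + N_{k-1}.
N_0 = 1
N_1 = 1 + 1^2 + 1 = 3
Terms of depth exactly 1: N_1 − N_0 = 3 − 1 = 2.

2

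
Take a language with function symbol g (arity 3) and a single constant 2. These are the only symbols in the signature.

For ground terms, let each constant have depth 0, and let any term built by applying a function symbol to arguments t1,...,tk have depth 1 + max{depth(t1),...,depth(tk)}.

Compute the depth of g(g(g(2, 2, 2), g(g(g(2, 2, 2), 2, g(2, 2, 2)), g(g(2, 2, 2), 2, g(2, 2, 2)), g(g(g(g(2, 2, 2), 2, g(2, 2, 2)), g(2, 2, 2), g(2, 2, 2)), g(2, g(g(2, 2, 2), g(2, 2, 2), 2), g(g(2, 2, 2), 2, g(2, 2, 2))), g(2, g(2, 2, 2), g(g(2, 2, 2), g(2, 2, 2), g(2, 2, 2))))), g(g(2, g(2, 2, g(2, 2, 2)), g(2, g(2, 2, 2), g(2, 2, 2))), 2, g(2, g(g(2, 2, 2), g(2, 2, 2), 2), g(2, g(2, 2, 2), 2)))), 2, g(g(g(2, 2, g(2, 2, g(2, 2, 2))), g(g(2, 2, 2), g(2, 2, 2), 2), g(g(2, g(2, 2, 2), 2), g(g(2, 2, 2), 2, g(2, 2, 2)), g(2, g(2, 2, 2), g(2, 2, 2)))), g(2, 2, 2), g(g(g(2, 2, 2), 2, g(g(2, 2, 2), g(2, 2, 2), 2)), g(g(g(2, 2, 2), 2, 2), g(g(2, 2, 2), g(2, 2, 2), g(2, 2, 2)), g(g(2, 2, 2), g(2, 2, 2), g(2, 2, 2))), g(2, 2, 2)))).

depth(g(2, 2, 2)) = 1 + max(0, 0, 0) = 1
depth(g(g(2, 2, 2), 2, g(2, 2, 2))) = 1 + max(1, 0, 1) = 2
depth(g(g(g(2, 2, 2), 2, g(2, 2, 2)), g(2, 2, 2), g(2, 2, 2))) = 1 + max(2, 1, 1) = 3
depth(g(g(2, 2, 2), g(2, 2, 2), 2)) = 1 + max(1, 1, 0) = 2
depth(g(2, g(g(2, 2, 2), g(2, 2, 2), 2), g(g(2, 2, 2), 2, g(2, 2, 2)))) = 1 + max(0, 2, 2) = 3
depth(g(g(2, 2, 2), g(2, 2, 2), g(2, 2, 2))) = 1 + max(1, 1, 1) = 2
depth(g(2, g(2, 2, 2), g(g(2, 2, 2), g(2, 2, 2), g(2, 2, 2)))) = 1 + max(0, 1, 2) = 3
depth(g(g(g(g(2, 2, 2), 2, g(2, 2, 2)), g(2, 2, 2), g(2, 2, 2)), g(2, g(g(2, 2, 2), g(2, 2, 2), 2), g(g(2, 2, 2), 2, g(2, 2, 2))), g(2, g(2, 2, 2), g(g(2, 2, 2), g(2, 2, 2), g(2, 2, 2))))) = 1 + max(3, 3, 3) = 4
depth(g(g(g(2, 2, 2), 2, g(2, 2, 2)), g(g(2, 2, 2), 2, g(2, 2, 2)), g(g(g(g(2, 2, 2), 2, g(2, 2, 2)), g(2, 2, 2), g(2, 2, 2)), g(2, g(g(2, 2, 2), g(2, 2, 2), 2), g(g(2, 2, 2), 2, g(2, 2, 2))), g(2, g(2, 2, 2), g(g(2, 2, 2), g(2, 2, 2), g(2, 2, 2)))))) = 1 + max(2, 2, 4) = 5
depth(g(2, 2, g(2, 2, 2))) = 1 + max(0, 0, 1) = 2
depth(g(2, g(2, 2, 2), g(2, 2, 2))) = 1 + max(0, 1, 1) = 2
depth(g(2, g(2, 2, g(2, 2, 2)), g(2, g(2, 2, 2), g(2, 2, 2)))) = 1 + max(0, 2, 2) = 3
depth(g(2, g(2, 2, 2), 2)) = 1 + max(0, 1, 0) = 2
depth(g(2, g(g(2, 2, 2), g(2, 2, 2), 2), g(2, g(2, 2, 2), 2))) = 1 + max(0, 2, 2) = 3
depth(g(g(2, g(2, 2, g(2, 2, 2)), g(2, g(2, 2, 2), g(2, 2, 2))), 2, g(2, g(g(2, 2, 2), g(2, 2, 2), 2), g(2, g(2, 2, 2), 2)))) = 1 + max(3, 0, 3) = 4
depth(g(g(2, 2, 2), g(g(g(2, 2, 2), 2, g(2, 2, 2)), g(g(2, 2, 2), 2, g(2, 2, 2)), g(g(g(g(2, 2, 2), 2, g(2, 2, 2)), g(2, 2, 2), g(2, 2, 2)), g(2, g(g(2, 2, 2), g(2, 2, 2), 2), g(g(2, 2, 2), 2, g(2, 2, 2))), g(2, g(2, 2, 2), g(g(2, 2, 2), g(2, 2, 2), g(2, 2, 2))))), g(g(2, g(2, 2, g(2, 2, 2)), g(2, g(2, 2, 2), g(2, 2, 2))), 2, g(2, g(g(2, 2, 2), g(2, 2, 2), 2), g(2, g(2, 2, 2), 2))))) = 1 + max(1, 5, 4) = 6
depth(g(2, 2, g(2, 2, g(2, 2, 2)))) = 1 + max(0, 0, 2) = 3
depth(g(g(2, g(2, 2, 2), 2), g(g(2, 2, 2), 2, g(2, 2, 2)), g(2, g(2, 2, 2), g(2, 2, 2)))) = 1 + max(2, 2, 2) = 3
depth(g(g(2, 2, g(2, 2, g(2, 2, 2))), g(g(2, 2, 2), g(2, 2, 2), 2), g(g(2, g(2, 2, 2), 2), g(g(2, 2, 2), 2, g(2, 2, 2)), g(2, g(2, 2, 2), g(2, 2, 2))))) = 1 + max(3, 2, 3) = 4
depth(g(g(2, 2, 2), 2, g(g(2, 2, 2), g(2, 2, 2), 2))) = 1 + max(1, 0, 2) = 3
depth(g(g(2, 2, 2), 2, 2)) = 1 + max(1, 0, 0) = 2
depth(g(g(g(2, 2, 2), 2, 2), g(g(2, 2, 2), g(2, 2, 2), g(2, 2, 2)), g(g(2, 2, 2), g(2, 2, 2), g(2, 2, 2)))) = 1 + max(2, 2, 2) = 3
depth(g(g(g(2, 2, 2), 2, g(g(2, 2, 2), g(2, 2, 2), 2)), g(g(g(2, 2, 2), 2, 2), g(g(2, 2, 2), g(2, 2, 2), g(2, 2, 2)), g(g(2, 2, 2), g(2, 2, 2), g(2, 2, 2))), g(2, 2, 2))) = 1 + max(3, 3, 1) = 4
depth(g(g(g(2, 2, g(2, 2, g(2, 2, 2))), g(g(2, 2, 2), g(2, 2, 2), 2), g(g(2, g(2, 2, 2), 2), g(g(2, 2, 2), 2, g(2, 2, 2)), g(2, g(2, 2, 2), g(2, 2, 2)))), g(2, 2, 2), g(g(g(2, 2, 2), 2, g(g(2, 2, 2), g(2, 2, 2), 2)), g(g(g(2, 2, 2), 2, 2), g(g(2, 2, 2), g(2, 2, 2), g(2, 2, 2)), g(g(2, 2, 2), g(2, 2, 2), g(2, 2, 2))), g(2, 2, 2)))) = 1 + max(4, 1, 4) = 5
depth(g(g(g(2, 2, 2), g(g(g(2, 2, 2), 2, g(2, 2, 2)), g(g(2, 2, 2), 2, g(2, 2, 2)), g(g(g(g(2, 2, 2), 2, g(2, 2, 2)), g(2, 2, 2), g(2, 2, 2)), g(2, g(g(2, 2, 2), g(2, 2, 2), 2), g(g(2, 2, 2), 2, g(2, 2, 2))), g(2, g(2, 2, 2), g(g(2, 2, 2), g(2, 2, 2), g(2, 2, 2))))), g(g(2, g(2, 2, g(2, 2, 2)), g(2, g(2, 2, 2), g(2, 2, 2))), 2, g(2, g(g(2, 2, 2), g(2, 2, 2), 2), g(2, g(2, 2, 2), 2)))), 2, g(g(g(2, 2, g(2, 2, g(2, 2, 2))), g(g(2, 2, 2), g(2, 2, 2), 2), g(g(2, g(2, 2, 2), 2), g(g(2, 2, 2), 2, g(2, 2, 2)), g(2, g(2, 2, 2), g(2, 2, 2)))), g(2, 2, 2), g(g(g(2, 2, 2), 2, g(g(2, 2, 2), g(2, 2, 2), 2)), g(g(g(2, 2, 2), 2, 2), g(g(2, 2, 2), g(2, 2, 2), g(2, 2, 2)), g(g(2, 2, 2), g(2, 2, 2), g(2, 2, 2))), g(2, 2, 2))))) = 1 + max(6, 0, 5) = 7

7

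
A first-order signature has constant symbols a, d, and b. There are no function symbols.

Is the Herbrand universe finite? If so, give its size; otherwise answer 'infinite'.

There are no function symbols, so every ground term is one of the 3 constants.
The Herbrand universe is {a, d, b}, which is finite with 3 elements.

3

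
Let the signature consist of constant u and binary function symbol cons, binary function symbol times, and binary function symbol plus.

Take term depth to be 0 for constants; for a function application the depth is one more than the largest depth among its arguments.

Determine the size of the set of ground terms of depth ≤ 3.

7204

Count level by level. With function symbols cons/2, times/2, plus/2, the terms of depth ≤ k are the 1 constant together with each function applied to depth-≤(k−1) tuples, so N_k = 1 + N_{k-1}^2 + N_{k-1}^2 + N_{k-1}^2.
N_0 = 1
N_1 = 1 + 1^2 + 1^2 + 1^2 = 4
N_2 = 1 + 4^2 + 4^2 + 4^2 = 49
N_3 = 1 + 49^2 + 49^2 + 49^2 = 7204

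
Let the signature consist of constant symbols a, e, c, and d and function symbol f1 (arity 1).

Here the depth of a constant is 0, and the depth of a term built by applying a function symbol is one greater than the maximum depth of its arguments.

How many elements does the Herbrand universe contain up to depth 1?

Let N_k count ground terms of depth at most k. Each non-constant term of depth ≤ k is some function symbol applied to depth-≤(k−1) arguments, giving N_k = 4 + N_{k-1}.
N_0 = 4
N_1 = 4 + 4 = 8
Explicitly: a, e, c, d, f1(a), f1(e), f1(c), f1(d).

8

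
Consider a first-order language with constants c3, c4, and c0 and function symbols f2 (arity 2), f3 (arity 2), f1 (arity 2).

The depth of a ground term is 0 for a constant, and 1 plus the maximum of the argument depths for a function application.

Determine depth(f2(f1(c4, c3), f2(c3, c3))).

depth(f1(c4, c3)) = 1 + max(0, 0) = 1
depth(f2(c3, c3)) = 1 + max(0, 0) = 1
depth(f2(f1(c4, c3), f2(c3, c3))) = 1 + max(1, 1) = 2

2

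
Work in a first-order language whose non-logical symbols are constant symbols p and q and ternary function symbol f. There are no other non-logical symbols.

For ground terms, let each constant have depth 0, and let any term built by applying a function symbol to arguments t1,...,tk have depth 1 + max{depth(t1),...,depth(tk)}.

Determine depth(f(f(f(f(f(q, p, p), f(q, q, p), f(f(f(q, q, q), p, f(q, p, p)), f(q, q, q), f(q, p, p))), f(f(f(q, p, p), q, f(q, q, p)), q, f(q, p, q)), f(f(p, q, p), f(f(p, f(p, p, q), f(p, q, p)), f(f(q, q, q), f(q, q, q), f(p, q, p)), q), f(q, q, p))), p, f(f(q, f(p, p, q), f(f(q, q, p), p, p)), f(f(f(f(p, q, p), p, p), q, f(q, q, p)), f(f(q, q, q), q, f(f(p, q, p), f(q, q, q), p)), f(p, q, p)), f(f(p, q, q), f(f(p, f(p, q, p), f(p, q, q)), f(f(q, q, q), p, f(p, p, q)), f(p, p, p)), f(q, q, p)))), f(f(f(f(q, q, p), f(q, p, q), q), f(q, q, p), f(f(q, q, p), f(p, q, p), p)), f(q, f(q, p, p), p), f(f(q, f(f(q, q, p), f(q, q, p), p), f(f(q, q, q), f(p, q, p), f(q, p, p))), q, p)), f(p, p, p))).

depth(f(q, p, p)) = 1 + max(0, 0, 0) = 1
depth(f(q, q, p)) = 1 + max(0, 0, 0) = 1
depth(f(q, q, q)) = 1 + max(0, 0, 0) = 1
depth(f(f(q, q, q), p, f(q, p, p))) = 1 + max(1, 0, 1) = 2
depth(f(f(f(q, q, q), p, f(q, p, p)), f(q, q, q), f(q, p, p))) = 1 + max(2, 1, 1) = 3
depth(f(f(q, p, p), f(q, q, p), f(f(f(q, q, q), p, f(q, p, p)), f(q, q, q), f(q, p, p)))) = 1 + max(1, 1, 3) = 4
depth(f(f(q, p, p), q, f(q, q, p))) = 1 + max(1, 0, 1) = 2
depth(f(q, p, q)) = 1 + max(0, 0, 0) = 1
depth(f(f(f(q, p, p), q, f(q, q, p)), q, f(q, p, q))) = 1 + max(2, 0, 1) = 3
depth(f(p, q, p)) = 1 + max(0, 0, 0) = 1
depth(f(p, p, q)) = 1 + max(0, 0, 0) = 1
depth(f(p, f(p, p, q), f(p, q, p))) = 1 + max(0, 1, 1) = 2
depth(f(f(q, q, q), f(q, q, q), f(p, q, p))) = 1 + max(1, 1, 1) = 2
depth(f(f(p, f(p, p, q), f(p, q, p)), f(f(q, q, q), f(q, q, q), f(p, q, p)), q)) = 1 + max(2, 2, 0) = 3
depth(f(f(p, q, p), f(f(p, f(p, p, q), f(p, q, p)), f(f(q, q, q), f(q, q, q), f(p, q, p)), q), f(q, q, p))) = 1 + max(1, 3, 1) = 4
depth(f(f(f(q, p, p), f(q, q, p), f(f(f(q, q, q), p, f(q, p, p)), f(q, q, q), f(q, p, p))), f(f(f(q, p, p), q, f(q, q, p)), q, f(q, p, q)), f(f(p, q, p), f(f(p, f(p, p, q), f(p, q, p)), f(f(q, q, q), f(q, q, q), f(p, q, p)), q), f(q, q, p)))) = 1 + max(4, 3, 4) = 5
depth(f(f(q, q, p), p, p)) = 1 + max(1, 0, 0) = 2
depth(f(q, f(p, p, q), f(f(q, q, p), p, p))) = 1 + max(0, 1, 2) = 3
depth(f(f(p, q, p), p, p)) = 1 + max(1, 0, 0) = 2
depth(f(f(f(p, q, p), p, p), q, f(q, q, p))) = 1 + max(2, 0, 1) = 3
depth(f(f(p, q, p), f(q, q, q), p)) = 1 + max(1, 1, 0) = 2
depth(f(f(q, q, q), q, f(f(p, q, p), f(q, q, q), p))) = 1 + max(1, 0, 2) = 3
depth(f(f(f(f(p, q, p), p, p), q, f(q, q, p)), f(f(q, q, q), q, f(f(p, q, p), f(q, q, q), p)), f(p, q, p))) = 1 + max(3, 3, 1) = 4
depth(f(p, q, q)) = 1 + max(0, 0, 0) = 1
depth(f(p, f(p, q, p), f(p, q, q))) = 1 + max(0, 1, 1) = 2
depth(f(f(q, q, q), p, f(p, p, q))) = 1 + max(1, 0, 1) = 2
depth(f(p, p, p)) = 1 + max(0, 0, 0) = 1
depth(f(f(p, f(p, q, p), f(p, q, q)), f(f(q, q, q), p, f(p, p, q)), f(p, p, p))) = 1 + max(2, 2, 1) = 3
depth(f(f(p, q, q), f(f(p, f(p, q, p), f(p, q, q)), f(f(q, q, q), p, f(p, p, q)), f(p, p, p)), f(q, q, p))) = 1 + max(1, 3, 1) = 4
depth(f(f(q, f(p, p, q), f(f(q, q, p), p, p)), f(f(f(f(p, q, p), p, p), q, f(q, q, p)), f(f(q, q, q), q, f(f(p, q, p), f(q, q, q), p)), f(p, q, p)), f(f(p, q, q), f(f(p, f(p, q, p), f(p, q, q)), f(f(q, q, q), p, f(p, p, q)), f(p, p, p)), f(q, q, p)))) = 1 + max(3, 4, 4) = 5
depth(f(f(f(f(q, p, p), f(q, q, p), f(f(f(q, q, q), p, f(q, p, p)), f(q, q, q), f(q, p, p))), f(f(f(q, p, p), q, f(q, q, p)), q, f(q, p, q)), f(f(p, q, p), f(f(p, f(p, p, q), f(p, q, p)), f(f(q, q, q), f(q, q, q), f(p, q, p)), q), f(q, q, p))), p, f(f(q, f(p, p, q), f(f(q, q, p), p, p)), f(f(f(f(p, q, p), p, p), q, f(q, q, p)), f(f(q, q, q), q, f(f(p, q, p), f(q, q, q), p)), f(p, q, p)), f(f(p, q, q), f(f(p, f(p, q, p), f(p, q, q)), f(f(q, q, q), p, f(p, p, q)), f(p, p, p)), f(q, q, p))))) = 1 + max(5, 0, 5) = 6
depth(f(f(q, q, p), f(q, p, q), q)) = 1 + max(1, 1, 0) = 2
depth(f(f(q, q, p), f(p, q, p), p)) = 1 + max(1, 1, 0) = 2
depth(f(f(f(q, q, p), f(q, p, q), q), f(q, q, p), f(f(q, q, p), f(p, q, p), p))) = 1 + max(2, 1, 2) = 3
depth(f(q, f(q, p, p), p)) = 1 + max(0, 1, 0) = 2
depth(f(f(q, q, p), f(q, q, p), p)) = 1 + max(1, 1, 0) = 2
depth(f(f(q, q, q), f(p, q, p), f(q, p, p))) = 1 + max(1, 1, 1) = 2
depth(f(q, f(f(q, q, p), f(q, q, p), p), f(f(q, q, q), f(p, q, p), f(q, p, p)))) = 1 + max(0, 2, 2) = 3
depth(f(f(q, f(f(q, q, p), f(q, q, p), p), f(f(q, q, q), f(p, q, p), f(q, p, p))), q, p)) = 1 + max(3, 0, 0) = 4
depth(f(f(f(f(q, q, p), f(q, p, q), q), f(q, q, p), f(f(q, q, p), f(p, q, p), p)), f(q, f(q, p, p), p), f(f(q, f(f(q, q, p), f(q, q, p), p), f(f(q, q, q), f(p, q, p), f(q, p, p))), q, p))) = 1 + max(3, 2, 4) = 5
depth(f(f(f(f(f(q, p, p), f(q, q, p), f(f(f(q, q, q), p, f(q, p, p)), f(q, q, q), f(q, p, p))), f(f(f(q, p, p), q, f(q, q, p)), q, f(q, p, q)), f(f(p, q, p), f(f(p, f(p, p, q), f(p, q, p)), f(f(q, q, q), f(q, q, q), f(p, q, p)), q), f(q, q, p))), p, f(f(q, f(p, p, q), f(f(q, q, p), p, p)), f(f(f(f(p, q, p), p, p), q, f(q, q, p)), f(f(q, q, q), q, f(f(p, q, p), f(q, q, q), p)), f(p, q, p)), f(f(p, q, q), f(f(p, f(p, q, p), f(p, q, q)), f(f(q, q, q), p, f(p, p, q)), f(p, p, p)), f(q, q, p)))), f(f(f(f(q, q, p), f(q, p, q), q), f(q, q, p), f(f(q, q, p), f(p, q, p), p)), f(q, f(q, p, p), p), f(f(q, f(f(q, q, p), f(q, q, p), p), f(f(q, q, q), f(p, q, p), f(q, p, p))), q, p)), f(p, p, p))) = 1 + max(6, 5, 1) = 7

7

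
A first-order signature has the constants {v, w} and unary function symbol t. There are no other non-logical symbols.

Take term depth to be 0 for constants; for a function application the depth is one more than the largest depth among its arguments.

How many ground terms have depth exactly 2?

Let N_k count ground terms of depth at most k. Each non-constant term of depth ≤ k is some function symbol applied to depth-≤(k−1) arguments, giving N_k = 2 + N_{k-1}.
N_0 = 2
N_1 = 2 + 2 = 4
N_2 = 2 + 4 = 6
Terms of depth exactly 2: N_2 − N_1 = 6 − 4 = 2.

2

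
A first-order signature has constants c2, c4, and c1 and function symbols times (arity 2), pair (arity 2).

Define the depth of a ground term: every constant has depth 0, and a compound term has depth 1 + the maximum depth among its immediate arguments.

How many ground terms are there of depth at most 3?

If N_k denotes the number of depth-≤k ground terms, the 3 constants give N_0 = 3, and each function symbol of arity r contributes N_{k-1}^r new terms at level k: N_k = 3 + N_{k-1}^2 + N_{k-1}^2.
N_0 = 3
N_1 = 3 + 3^2 + 3^2 = 21
N_2 = 3 + 21^2 + 21^2 = 885
N_3 = 3 + 885^2 + 885^2 = 1566453

1566453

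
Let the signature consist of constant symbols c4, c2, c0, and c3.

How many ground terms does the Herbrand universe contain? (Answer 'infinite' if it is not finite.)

4

There are no function symbols, so every ground term is one of the 4 constants.
The Herbrand universe is {c4, c2, c0, c3}, which is finite with 4 elements.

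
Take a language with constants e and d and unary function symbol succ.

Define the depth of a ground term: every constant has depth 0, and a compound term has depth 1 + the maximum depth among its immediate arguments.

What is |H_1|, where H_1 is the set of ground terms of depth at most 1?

4

Write N_k for the number of ground terms of depth ≤ k. A term of depth ≤ k is either a constant or a function symbol applied to arguments of depth ≤ k−1, so N_k = 2 + N_{k-1}.
N_0 = 2
N_1 = 2 + 2 = 4
Explicitly: e, d, succ(e), succ(d).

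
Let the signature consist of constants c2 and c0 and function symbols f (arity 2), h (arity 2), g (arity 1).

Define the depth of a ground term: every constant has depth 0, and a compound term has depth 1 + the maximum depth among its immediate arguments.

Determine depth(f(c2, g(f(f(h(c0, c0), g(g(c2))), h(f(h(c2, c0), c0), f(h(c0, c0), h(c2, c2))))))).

depth(h(c0, c0)) = 1 + max(0, 0) = 1
depth(g(c2)) = 1 + depth(c2) = 1 + 0 = 1
depth(g(g(c2))) = 1 + depth(g(c2)) = 1 + 1 = 2
depth(f(h(c0, c0), g(g(c2)))) = 1 + max(1, 2) = 3
depth(h(c2, c0)) = 1 + max(0, 0) = 1
depth(f(h(c2, c0), c0)) = 1 + max(1, 0) = 2
depth(h(c2, c2)) = 1 + max(0, 0) = 1
depth(f(h(c0, c0), h(c2, c2))) = 1 + max(1, 1) = 2
depth(h(f(h(c2, c0), c0), f(h(c0, c0), h(c2, c2)))) = 1 + max(2, 2) = 3
depth(f(f(h(c0, c0), g(g(c2))), h(f(h(c2, c0), c0), f(h(c0, c0), h(c2, c2))))) = 1 + max(3, 3) = 4
depth(g(f(f(h(c0, c0), g(g(c2))), h(f(h(c2, c0), c0), f(h(c0, c0), h(c2, c2)))))) = 1 + depth(f(f(h(c0, c0), g(g(c2))), h(f(h(c2, c0), c0), f(h(c0, c0), h(c2, c2))))) = 1 + 4 = 5
depth(f(c2, g(f(f(h(c0, c0), g(g(c2))), h(f(h(c2, c0), c0), f(h(c0, c0), h(c2, c2))))))) = 1 + max(0, 5) = 6

6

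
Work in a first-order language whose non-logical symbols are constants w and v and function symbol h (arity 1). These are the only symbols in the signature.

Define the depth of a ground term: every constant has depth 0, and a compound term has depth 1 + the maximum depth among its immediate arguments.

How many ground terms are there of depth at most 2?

6

Let N_k count ground terms of depth at most k. Each non-constant term of depth ≤ k is some function symbol applied to depth-≤(k−1) arguments, giving N_k = 2 + N_{k-1}.
N_0 = 2
N_1 = 2 + 2 = 4
N_2 = 2 + 4 = 6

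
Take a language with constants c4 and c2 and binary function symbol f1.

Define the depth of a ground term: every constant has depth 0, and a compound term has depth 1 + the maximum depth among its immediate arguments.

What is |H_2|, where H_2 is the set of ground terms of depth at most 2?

38

Let N_k = |{terms of depth ≤ k}|. Then N_0 = 2 and N_k = 2 + N_{k-1}^2 for k ≥ 1 (one summand per function symbol, arity giving the exponent).
N_0 = 2
N_1 = 2 + 2^2 = 6
N_2 = 2 + 6^2 = 38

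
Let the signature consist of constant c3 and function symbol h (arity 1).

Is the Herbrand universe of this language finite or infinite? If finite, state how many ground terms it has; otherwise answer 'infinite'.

The signature has at least one function symbol (h, arity 1) and at least one constant (c3).
Iterating h gives infinitely many distinct ground terms: c3, h(c3), h(h(c3)), ...
So the Herbrand universe is infinite.

infinite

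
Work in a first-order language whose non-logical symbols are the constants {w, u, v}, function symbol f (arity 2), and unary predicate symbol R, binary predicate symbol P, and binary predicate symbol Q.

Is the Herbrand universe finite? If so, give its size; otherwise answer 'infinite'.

The signature has at least one function symbol (f, arity 2) and at least one constant (w).
Iterating f gives infinitely many distinct ground terms: w, f(w, w), f(f(w, w), f(w, w)), ...
So the Herbrand universe is infinite.

infinite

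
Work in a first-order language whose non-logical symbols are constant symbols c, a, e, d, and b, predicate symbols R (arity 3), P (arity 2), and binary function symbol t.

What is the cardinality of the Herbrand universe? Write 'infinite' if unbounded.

infinite

The signature has at least one function symbol (t, arity 2) and at least one constant (c).
Iterating t gives infinitely many distinct ground terms: c, t(c, c), t(t(c, c), t(c, c)), ...
So the Herbrand universe is infinite.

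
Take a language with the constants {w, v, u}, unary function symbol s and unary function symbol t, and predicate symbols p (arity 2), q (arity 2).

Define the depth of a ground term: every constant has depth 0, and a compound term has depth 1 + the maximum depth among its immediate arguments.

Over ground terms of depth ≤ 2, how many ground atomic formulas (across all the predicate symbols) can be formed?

First count ground terms of depth ≤ 2.
If N_k denotes the number of depth-≤k ground terms, the 3 constants give N_0 = 3, and each function symbol of arity r contributes N_{k-1}^r new terms at level k: N_k = 3 + N_{k-1} + N_{k-1}.
N_0 = 3
N_1 = 3 + 3 + 3 = 9
N_2 = 3 + 9 + 9 = 21
So |H| = 21.
A ground atom is a predicate applied to a tuple of terms from H, so the count is the sum over predicates of |H|^arity:
  p: 21^2 = 441;  q: 21^2 = 441
Total ground atoms: 441 + 441 = 882.

882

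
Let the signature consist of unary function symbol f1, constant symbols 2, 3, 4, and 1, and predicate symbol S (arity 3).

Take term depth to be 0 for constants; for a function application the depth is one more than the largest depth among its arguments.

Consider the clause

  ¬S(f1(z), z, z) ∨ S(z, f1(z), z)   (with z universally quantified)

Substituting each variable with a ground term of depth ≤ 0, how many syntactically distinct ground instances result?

Ground terms of depth ≤ 0:
  If N_k denotes the number of depth-≤k ground terms, the 4 constants give N_0 = 4, and each function symbol of arity r contributes N_{k-1}^r new terms at level k: N_k = 4 + N_{k-1}.
  N_0 = 4
So there are 4 ground terms available for substitution.
The variable z ranges independently over the available ground terms, and distinct assignments produce distinct instances.
Number of ground instances = 4.

4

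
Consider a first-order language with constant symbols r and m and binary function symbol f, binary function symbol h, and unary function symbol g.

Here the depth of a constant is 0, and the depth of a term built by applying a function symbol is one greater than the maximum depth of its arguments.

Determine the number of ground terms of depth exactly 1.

10

If N_k denotes the number of depth-≤k ground terms, the 2 constants give N_0 = 2, and each function symbol of arity r contributes N_{k-1}^r new terms at level k: N_k = 2 + N_{k-1}^2 + N_{k-1}^2 + N_{k-1}.
N_0 = 2
N_1 = 2 + 2^2 + 2^2 + 2 = 12
Terms of depth exactly 1: N_1 − N_0 = 12 − 2 = 10.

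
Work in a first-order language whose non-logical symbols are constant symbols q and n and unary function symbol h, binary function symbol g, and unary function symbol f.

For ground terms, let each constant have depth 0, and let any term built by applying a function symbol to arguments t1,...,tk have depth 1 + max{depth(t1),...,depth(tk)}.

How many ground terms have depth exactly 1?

Write N_k for the number of ground terms of depth ≤ k. A term of depth ≤ k is either a constant or a function symbol applied to arguments of depth ≤ k−1, so N_k = 2 + N_{k-1} + N_{k-1}^2 + N_{k-1}.
N_0 = 2
N_1 = 2 + 2 + 2^2 + 2 = 10
Terms of depth exactly 1: N_1 − N_0 = 10 − 2 = 8.

8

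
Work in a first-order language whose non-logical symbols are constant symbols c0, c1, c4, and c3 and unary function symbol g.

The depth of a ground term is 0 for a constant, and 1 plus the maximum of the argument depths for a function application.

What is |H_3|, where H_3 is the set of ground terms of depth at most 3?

Let N_k count ground terms of depth at most k. Each non-constant term of depth ≤ k is some function symbol applied to depth-≤(k−1) arguments, giving N_k = 4 + N_{k-1}.
N_0 = 4
N_1 = 4 + 4 = 8
N_2 = 4 + 8 = 12
N_3 = 4 + 12 = 16

16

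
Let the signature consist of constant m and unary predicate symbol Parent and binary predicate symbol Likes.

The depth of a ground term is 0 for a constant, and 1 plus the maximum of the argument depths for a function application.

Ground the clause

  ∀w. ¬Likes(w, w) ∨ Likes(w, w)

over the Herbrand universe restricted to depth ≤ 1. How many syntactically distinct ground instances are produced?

Ground terms of depth ≤ 1:
  With no function symbols every ground term is a constant, so there is exactly 1 ground term at every depth bound.
  N_0 = 1
  N_1 = 1
  Explicitly: m.
So there is exactly 1 ground term available for substitution.
The variable w ranges independently over the available ground terms, and distinct assignments produce distinct instances.
Number of ground instances = 1.

1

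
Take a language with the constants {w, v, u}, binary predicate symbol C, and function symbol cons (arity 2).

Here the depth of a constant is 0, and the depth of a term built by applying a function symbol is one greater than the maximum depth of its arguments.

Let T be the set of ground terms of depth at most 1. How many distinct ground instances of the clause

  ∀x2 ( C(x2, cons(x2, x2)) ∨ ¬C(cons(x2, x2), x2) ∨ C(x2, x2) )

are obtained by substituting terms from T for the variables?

12

Ground terms of depth ≤ 1:
  If N_k denotes the number of depth-≤k ground terms, the 3 constants give N_0 = 3, and each function symbol of arity r contributes N_{k-1}^r new terms at level k: N_k = 3 + N_{k-1}^2.
  N_0 = 3
  N_1 = 3 + 3^2 = 12
So there are 12 ground terms available for substitution.
There is 1 variable to instantiate (x2),  occurring in at least one literal, so different choices give different ground instances.
Number of ground instances = 12.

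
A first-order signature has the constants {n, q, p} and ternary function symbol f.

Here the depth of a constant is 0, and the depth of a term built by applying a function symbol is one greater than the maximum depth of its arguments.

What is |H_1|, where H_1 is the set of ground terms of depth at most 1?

Let N_k = |{terms of depth ≤ k}|. Then N_0 = 3 and N_k = 3 + N_{k-1}^3 for k ≥ 1 (one summand per function symbol, arity giving the exponent).
N_0 = 3
N_1 = 3 + 3^3 = 30

30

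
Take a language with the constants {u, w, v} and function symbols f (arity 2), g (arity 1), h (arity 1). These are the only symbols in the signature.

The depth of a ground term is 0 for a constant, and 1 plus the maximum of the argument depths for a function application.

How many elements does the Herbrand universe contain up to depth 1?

Let N_k = |{terms of depth ≤ k}|. Then N_0 = 3 and N_k = 3 + N_{k-1}^2 + N_{k-1} + N_{k-1} for k ≥ 1 (one summand per function symbol, arity giving the exponent).
N_0 = 3
N_1 = 3 + 3^2 + 3 + 3 = 18

18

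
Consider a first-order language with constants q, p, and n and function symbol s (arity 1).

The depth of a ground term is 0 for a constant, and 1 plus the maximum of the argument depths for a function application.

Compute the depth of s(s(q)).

2

depth(s(q)) = 1 + depth(q) = 1 + 0 = 1
depth(s(s(q))) = 1 + depth(s(q)) = 1 + 1 = 2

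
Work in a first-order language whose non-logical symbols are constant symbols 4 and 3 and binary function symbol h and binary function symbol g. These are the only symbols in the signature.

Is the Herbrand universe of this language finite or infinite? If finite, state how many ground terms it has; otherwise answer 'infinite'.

The signature has at least one function symbol (h, arity 2) and at least one constant (4).
Iterating h gives infinitely many distinct ground terms: 4, h(4, 4), h(h(4, 4), h(4, 4)), ...
So the Herbrand universe is infinite.

infinite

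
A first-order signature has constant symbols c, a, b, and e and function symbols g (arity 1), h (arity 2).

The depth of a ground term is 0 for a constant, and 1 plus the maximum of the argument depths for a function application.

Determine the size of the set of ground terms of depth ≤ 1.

24

Write N_k for the number of ground terms of depth ≤ k. A term of depth ≤ k is either a constant or a function symbol applied to arguments of depth ≤ k−1, so N_k = 4 + N_{k-1} + N_{k-1}^2.
N_0 = 4
N_1 = 4 + 4 + 4^2 = 24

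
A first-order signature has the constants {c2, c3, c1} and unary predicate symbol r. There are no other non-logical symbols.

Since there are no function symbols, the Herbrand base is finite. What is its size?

3

With no function symbols, the Herbrand universe is just the 3 constants.
Ground atoms per predicate: r: 3.
Herbrand base size = 3 = 3.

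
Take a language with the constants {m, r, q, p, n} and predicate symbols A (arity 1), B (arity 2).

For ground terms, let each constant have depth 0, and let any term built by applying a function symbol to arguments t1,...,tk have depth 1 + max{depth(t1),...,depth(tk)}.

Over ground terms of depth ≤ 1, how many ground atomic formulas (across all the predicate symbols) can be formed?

First count ground terms of depth ≤ 1.
With no function symbols every ground term is a constant, so there are exactly 5 ground terms at every depth bound.
N_0 = 5
N_1 = 5
Explicitly: m, r, q, p, n.
So |H| = 5.
Ground atoms are formed by filling each argument slot of a predicate with a term from H, so an r-ary predicate gives |H|^r atoms:
  A: 5;  B: 5^2 = 25
Total ground atoms: 5 + 25 = 30.

30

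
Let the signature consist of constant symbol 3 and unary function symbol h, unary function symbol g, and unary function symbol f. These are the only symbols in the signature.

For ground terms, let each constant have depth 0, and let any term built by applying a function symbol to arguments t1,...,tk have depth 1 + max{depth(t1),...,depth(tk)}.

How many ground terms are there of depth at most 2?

Let N_k = |{terms of depth ≤ k}|. Then N_0 = 1 and N_k = 1 + N_{k-1} + N_{k-1} + N_{k-1} for k ≥ 1 (one summand per function symbol, arity giving the exponent).
N_0 = 1
N_1 = 1 + 1 + 1 + 1 = 4
N_2 = 1 + 4 + 4 + 4 = 13

13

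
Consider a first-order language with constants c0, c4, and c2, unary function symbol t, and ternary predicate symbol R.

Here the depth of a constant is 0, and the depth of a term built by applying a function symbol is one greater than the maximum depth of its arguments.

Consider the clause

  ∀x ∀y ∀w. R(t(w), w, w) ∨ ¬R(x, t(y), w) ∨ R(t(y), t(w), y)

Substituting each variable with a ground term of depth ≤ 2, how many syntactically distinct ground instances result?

Ground terms of depth ≤ 2:
  If N_k denotes the number of depth-≤k ground terms, the 3 constants give N_0 = 3, and each function symbol of arity r contributes N_{k-1}^r new terms at level k: N_k = 3 + N_{k-1}.
  N_0 = 3
  N_1 = 3 + 3 = 6
  N_2 = 3 + 6 = 9
So there are 9 ground terms available for substitution.
There are 3 variables to instantiate (x, y, w), each occurring in at least one literal, so different choices give different ground instances.
Number of ground instances = 9^3 = 729.

729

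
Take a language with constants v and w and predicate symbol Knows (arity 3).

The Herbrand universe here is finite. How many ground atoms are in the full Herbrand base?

8

With no function symbols, the Herbrand universe is just the 2 constants.
Ground atoms per predicate: Knows: 2^3 = 8.
Herbrand base size = 8 = 8.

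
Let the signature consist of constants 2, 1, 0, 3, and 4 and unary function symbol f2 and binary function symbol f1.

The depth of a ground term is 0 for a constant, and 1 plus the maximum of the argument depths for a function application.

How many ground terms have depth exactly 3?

1600230

If N_k denotes the number of depth-≤k ground terms, the 5 constants give N_0 = 5, and each function symbol of arity r contributes N_{k-1}^r new terms at level k: N_k = 5 + N_{k-1} + N_{k-1}^2.
N_0 = 5
N_1 = 5 + 5 + 5^2 = 35
N_2 = 5 + 35 + 35^2 = 1265
N_3 = 5 + 1265 + 1265^2 = 1601495
Terms of depth exactly 3: N_3 − N_2 = 1601495 − 1265 = 1600230.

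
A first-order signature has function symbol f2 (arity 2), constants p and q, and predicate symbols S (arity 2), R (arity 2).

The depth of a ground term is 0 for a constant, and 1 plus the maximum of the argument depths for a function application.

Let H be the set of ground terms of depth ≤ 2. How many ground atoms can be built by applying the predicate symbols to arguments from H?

2888

First count ground terms of depth ≤ 2.
Let N_k count ground terms of depth at most k. Each non-constant term of depth ≤ k is some function symbol applied to depth-≤(k−1) arguments, giving N_k = 2 + N_{k-1}^2.
N_0 = 2
N_1 = 2 + 2^2 = 6
N_2 = 2 + 6^2 = 38
So |H| = 38.
Ground atoms are formed by filling each argument slot of a predicate with a term from H, so an r-ary predicate gives |H|^r atoms:
  S: 38^2 = 1444;  R: 38^2 = 1444
Total ground atoms: 1444 + 1444 = 2888.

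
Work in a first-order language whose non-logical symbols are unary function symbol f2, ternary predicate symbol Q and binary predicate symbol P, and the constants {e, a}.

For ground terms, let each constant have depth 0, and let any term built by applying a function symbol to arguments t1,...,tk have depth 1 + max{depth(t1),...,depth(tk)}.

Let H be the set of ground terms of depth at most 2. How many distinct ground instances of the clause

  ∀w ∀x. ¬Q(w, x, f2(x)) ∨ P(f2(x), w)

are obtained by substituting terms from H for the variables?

Ground terms of depth ≤ 2:
  Let N_k = |{terms of depth ≤ k}|. Then N_0 = 2 and N_k = 2 + N_{k-1} for k ≥ 1 (one summand per function symbol, arity giving the exponent).
  N_0 = 2
  N_1 = 2 + 2 = 4
  N_2 = 2 + 4 = 6
So there are 6 ground terms available for substitution.
The clause has 2 distinct variables (w, x), each appearing in the body. In the free term algebra distinct substitutions yield syntactically distinct ground instances.
Number of ground instances = 6^2 = 36.

36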